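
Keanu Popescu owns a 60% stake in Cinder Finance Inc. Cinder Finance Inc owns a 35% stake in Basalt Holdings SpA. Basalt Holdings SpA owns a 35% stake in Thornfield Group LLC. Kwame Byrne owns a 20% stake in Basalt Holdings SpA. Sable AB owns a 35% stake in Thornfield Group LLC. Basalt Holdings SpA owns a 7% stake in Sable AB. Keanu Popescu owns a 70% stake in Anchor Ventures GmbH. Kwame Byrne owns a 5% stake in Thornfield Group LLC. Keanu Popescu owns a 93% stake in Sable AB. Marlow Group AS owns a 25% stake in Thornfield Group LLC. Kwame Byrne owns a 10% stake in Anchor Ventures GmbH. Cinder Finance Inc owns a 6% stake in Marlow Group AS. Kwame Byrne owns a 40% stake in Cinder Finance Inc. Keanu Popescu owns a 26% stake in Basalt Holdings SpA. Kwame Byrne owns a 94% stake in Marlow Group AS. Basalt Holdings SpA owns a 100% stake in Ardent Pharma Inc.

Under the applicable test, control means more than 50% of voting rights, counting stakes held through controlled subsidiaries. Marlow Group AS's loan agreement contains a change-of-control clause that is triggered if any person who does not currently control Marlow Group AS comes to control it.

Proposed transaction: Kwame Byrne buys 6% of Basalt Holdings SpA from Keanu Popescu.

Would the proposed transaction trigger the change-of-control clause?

No

The purchase adds only to Kwame's holdings (Keanu's stake shrinks), so Kwame is the only person who could newly come to control Marlow.
Kwame holds 94% of Marlow, so Kwame controls Marlow.
So Kwame already controls Marlow before the transaction.
After the purchase, Kwame's direct stake in Basalt rises to 20% + 6% = 26%, and Keanu's stake falls to 20%.
Kwame controlled Marlow already, so this is not a new person acquiring control; every other person's position is unchanged or reduced.
No new person acquires control, so the clause is not triggered.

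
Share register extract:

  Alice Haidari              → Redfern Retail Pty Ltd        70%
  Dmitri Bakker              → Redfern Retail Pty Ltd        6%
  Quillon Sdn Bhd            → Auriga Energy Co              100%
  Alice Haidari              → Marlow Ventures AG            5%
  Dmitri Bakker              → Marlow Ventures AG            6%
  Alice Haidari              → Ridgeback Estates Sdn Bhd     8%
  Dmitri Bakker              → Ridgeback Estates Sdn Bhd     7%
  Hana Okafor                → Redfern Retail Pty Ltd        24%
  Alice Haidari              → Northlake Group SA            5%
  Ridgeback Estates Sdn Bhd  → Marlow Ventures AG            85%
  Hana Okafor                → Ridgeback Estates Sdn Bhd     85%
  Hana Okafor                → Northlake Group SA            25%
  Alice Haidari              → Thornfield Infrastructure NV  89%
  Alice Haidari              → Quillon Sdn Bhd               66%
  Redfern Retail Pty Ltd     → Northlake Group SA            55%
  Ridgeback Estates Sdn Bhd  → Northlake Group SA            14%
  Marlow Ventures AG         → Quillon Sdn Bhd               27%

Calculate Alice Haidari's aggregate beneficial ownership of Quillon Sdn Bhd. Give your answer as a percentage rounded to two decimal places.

69.19%

Alice reaches Quillon along 3 paths.
Direct stake: 66% = 66%.
Via Marlow: 5% × 27% = 1.35%.
Via Ridgeback → Marlow: 8% × 85% × 27% = 1.836%.
Total: 66% + 1.35% + 1.836% = 69.186%.
Rounded: 69.19%.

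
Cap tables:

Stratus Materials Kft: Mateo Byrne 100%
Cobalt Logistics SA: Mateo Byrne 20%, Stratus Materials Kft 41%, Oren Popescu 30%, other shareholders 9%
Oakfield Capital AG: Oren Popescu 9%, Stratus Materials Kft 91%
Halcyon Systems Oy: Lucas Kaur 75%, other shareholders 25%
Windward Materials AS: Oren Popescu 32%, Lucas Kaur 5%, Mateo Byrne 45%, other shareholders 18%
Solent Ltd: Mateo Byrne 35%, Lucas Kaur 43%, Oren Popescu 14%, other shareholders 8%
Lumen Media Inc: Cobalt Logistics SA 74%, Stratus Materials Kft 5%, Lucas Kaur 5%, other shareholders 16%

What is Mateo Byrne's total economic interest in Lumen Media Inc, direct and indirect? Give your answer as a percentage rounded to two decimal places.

50.14%

Mateo reaches Lumen along 3 paths.
Via Cobalt: 20% × 74% = 14.8%.
Via Stratus → Cobalt: 100% × 41% × 74% = 30.34%.
Via Stratus: 100% × 5% = 5%.
Total: 14.8% + 30.34% + 5% = 50.14%.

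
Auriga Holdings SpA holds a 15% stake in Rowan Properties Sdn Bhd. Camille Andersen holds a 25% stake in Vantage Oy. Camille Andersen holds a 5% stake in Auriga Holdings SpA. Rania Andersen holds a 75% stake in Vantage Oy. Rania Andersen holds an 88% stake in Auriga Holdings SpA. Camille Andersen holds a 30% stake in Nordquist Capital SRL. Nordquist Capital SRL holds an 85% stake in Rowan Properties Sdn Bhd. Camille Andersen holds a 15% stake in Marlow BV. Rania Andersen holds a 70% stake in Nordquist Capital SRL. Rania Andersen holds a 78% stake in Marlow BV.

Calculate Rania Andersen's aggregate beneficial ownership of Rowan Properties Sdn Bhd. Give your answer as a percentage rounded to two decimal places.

72.70%

Rania reaches Rowan along 2 paths.
Via Nordquist: 70% × 85% = 59.5%.
Via Auriga: 88% × 15% = 13.2%.
Total: 59.5% + 13.2% = 72.7%.
Rounded: 72.70%.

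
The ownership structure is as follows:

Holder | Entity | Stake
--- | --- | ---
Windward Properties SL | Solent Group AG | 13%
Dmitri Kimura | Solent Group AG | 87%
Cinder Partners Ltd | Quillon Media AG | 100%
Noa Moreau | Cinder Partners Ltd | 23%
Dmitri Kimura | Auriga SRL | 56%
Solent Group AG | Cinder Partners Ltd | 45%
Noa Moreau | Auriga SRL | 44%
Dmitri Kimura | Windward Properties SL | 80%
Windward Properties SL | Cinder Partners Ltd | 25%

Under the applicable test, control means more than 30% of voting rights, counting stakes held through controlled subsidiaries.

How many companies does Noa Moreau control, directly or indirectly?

Noa holds 44% of Auriga, so Noa controls Auriga.
No other company's threshold is met.
Noa controls 1 company.

1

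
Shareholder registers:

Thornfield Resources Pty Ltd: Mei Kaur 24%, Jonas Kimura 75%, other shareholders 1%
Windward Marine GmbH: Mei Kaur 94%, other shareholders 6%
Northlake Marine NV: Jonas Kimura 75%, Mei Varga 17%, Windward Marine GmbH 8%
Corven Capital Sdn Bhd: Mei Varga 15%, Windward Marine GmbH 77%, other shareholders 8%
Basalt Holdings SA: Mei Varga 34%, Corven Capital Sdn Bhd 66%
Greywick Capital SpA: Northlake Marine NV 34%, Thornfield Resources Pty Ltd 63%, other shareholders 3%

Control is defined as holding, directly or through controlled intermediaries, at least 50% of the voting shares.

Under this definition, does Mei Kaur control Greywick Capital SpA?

No

Mei Kaur holds 94% of Windward, so Mei Kaur controls Windward.
Windward holds 77% of Corven, so Mei Kaur controls Corven.
Corven holds 66% of Basalt, so Mei Kaur controls Basalt.
Neither Mei Kaur nor any entity Mei Kaur controls holds any voting interest in Greywick.
So Mei Kaur does not control Greywick.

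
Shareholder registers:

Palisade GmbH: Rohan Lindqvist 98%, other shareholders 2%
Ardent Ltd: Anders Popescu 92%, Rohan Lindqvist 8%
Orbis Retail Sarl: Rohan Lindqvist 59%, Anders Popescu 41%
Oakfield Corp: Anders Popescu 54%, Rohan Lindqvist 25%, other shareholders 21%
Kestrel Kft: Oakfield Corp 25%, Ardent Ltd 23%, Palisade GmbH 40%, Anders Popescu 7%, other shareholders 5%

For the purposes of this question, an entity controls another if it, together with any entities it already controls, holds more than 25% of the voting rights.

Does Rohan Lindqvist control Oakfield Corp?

Rohan holds 98% of Palisade, so Rohan controls Palisade.
Rohan holds 59% of Orbis, so Rohan controls Orbis.
Palisade holds 40% of Kestrel, so Rohan controls Kestrel.
In Oakfield, Rohan's side holds only 25%, not > 25%.
So Rohan does not control Oakfield.

No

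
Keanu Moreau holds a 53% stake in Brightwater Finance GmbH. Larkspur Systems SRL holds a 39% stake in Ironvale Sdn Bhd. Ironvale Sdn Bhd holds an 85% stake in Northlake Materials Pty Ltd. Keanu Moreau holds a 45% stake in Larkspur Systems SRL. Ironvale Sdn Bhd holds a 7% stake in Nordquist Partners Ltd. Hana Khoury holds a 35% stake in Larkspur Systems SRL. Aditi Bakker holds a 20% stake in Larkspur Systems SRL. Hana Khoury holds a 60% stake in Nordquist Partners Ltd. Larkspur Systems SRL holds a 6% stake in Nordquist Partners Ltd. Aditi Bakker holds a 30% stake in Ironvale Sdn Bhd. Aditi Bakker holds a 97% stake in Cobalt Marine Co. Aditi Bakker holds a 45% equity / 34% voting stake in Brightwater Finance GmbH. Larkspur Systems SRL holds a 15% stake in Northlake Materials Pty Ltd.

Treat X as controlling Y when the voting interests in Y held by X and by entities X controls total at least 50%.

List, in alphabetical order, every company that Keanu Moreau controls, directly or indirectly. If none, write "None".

Brightwater Finance GmbH

Keanu holds 53% of Brightwater, so Keanu controls Brightwater.
No other company's threshold is met.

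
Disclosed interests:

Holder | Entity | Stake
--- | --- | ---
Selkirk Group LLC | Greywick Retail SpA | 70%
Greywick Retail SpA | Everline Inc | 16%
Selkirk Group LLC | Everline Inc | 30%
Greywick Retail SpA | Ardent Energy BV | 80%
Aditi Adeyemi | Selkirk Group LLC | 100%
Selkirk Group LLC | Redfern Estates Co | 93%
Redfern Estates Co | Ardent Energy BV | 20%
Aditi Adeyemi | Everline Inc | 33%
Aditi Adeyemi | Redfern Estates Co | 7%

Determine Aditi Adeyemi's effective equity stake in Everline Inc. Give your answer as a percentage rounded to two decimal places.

74.20%

Aditi reaches Everline along 3 paths.
Direct stake: 33% = 33%.
Via Selkirk → Greywick: 100% × 70% × 16% = 11.2%.
Via Selkirk: 100% × 30% = 30%.
Total: 33% + 11.2% + 30% = 74.2%.
Rounded: 74.20%.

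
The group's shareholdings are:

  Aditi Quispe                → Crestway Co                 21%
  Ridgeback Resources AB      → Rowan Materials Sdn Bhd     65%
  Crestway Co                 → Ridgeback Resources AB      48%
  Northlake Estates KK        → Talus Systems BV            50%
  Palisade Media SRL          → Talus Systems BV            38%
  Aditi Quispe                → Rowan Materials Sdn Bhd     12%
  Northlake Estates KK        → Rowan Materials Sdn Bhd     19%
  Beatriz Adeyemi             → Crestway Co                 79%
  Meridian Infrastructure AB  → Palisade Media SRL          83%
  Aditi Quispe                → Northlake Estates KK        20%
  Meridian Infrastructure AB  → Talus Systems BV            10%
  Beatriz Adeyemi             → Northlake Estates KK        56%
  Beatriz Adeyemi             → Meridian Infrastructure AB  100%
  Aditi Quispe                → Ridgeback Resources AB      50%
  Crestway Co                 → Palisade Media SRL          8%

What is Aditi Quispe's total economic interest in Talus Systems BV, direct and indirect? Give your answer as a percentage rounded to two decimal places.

10.64%

Aditi reaches Talus along 2 paths.
Via Crestway → Palisade: 21% × 8% × 38% = 0.6384%.
Via Northlake: 20% × 50% = 10%.
Total: 0.6384% + 10% = 10.6384%.
Rounded: 10.64%.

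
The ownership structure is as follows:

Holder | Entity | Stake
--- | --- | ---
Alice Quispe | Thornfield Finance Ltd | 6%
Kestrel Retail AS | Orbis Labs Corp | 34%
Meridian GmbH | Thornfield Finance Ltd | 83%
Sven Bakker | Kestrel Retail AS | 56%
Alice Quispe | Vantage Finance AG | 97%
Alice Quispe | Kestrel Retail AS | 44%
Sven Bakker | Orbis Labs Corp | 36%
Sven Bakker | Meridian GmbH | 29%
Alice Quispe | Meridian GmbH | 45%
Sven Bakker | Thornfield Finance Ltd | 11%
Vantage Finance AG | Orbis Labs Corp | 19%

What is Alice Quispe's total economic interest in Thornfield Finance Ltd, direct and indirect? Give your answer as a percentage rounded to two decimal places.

43.35%

Alice reaches Thornfield along 2 paths.
Via Meridian: 45% × 83% = 37.35%.
Direct stake: 6% = 6%.
Total: 37.35% + 6% = 43.35%.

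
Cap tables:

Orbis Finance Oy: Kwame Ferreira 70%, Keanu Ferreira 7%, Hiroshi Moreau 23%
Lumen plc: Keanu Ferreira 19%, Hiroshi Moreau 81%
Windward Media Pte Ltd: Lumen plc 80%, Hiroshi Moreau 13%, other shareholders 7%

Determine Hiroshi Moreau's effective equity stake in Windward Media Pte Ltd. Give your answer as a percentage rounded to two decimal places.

77.80%

Hiroshi reaches Windward along 2 paths.
Via Lumen: 81% × 80% = 64.8%.
Direct stake: 13% = 13%.
Total: 64.8% + 13% = 77.8%.
Rounded: 77.80%.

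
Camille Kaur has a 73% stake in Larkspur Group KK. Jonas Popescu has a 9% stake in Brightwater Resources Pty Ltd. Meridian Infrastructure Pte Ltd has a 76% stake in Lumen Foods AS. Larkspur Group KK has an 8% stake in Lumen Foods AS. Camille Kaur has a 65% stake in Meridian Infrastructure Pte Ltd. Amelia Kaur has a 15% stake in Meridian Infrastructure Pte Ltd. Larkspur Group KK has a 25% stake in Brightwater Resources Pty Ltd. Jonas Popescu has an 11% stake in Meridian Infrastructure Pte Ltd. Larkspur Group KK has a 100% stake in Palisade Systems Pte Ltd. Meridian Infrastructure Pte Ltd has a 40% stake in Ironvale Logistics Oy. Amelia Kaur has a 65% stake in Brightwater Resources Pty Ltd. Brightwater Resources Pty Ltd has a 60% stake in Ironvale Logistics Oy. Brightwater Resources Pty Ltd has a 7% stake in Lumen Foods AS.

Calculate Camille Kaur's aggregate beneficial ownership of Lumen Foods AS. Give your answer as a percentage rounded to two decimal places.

56.52%

Camille reaches Lumen along 3 paths.
Via Larkspur → Brightwater: 73% × 25% × 7% = 1.2775%.
Via Larkspur: 73% × 8% = 5.84%.
Via Meridian: 65% × 76% = 49.4%.
Total: 1.2775% + 5.84% + 49.4% = 56.5175%.
Rounded: 56.52%.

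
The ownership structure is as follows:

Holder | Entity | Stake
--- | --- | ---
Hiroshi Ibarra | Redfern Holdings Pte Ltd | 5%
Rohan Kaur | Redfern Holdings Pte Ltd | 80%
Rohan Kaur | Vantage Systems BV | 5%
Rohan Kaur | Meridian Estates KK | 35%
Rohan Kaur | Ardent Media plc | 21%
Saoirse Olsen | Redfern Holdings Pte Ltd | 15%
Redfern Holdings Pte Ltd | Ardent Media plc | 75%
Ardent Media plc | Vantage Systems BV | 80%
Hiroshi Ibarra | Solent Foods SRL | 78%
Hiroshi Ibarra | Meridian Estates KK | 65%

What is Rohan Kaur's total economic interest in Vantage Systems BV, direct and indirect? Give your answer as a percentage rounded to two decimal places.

Rohan reaches Vantage along 3 paths.
Via Ardent: 21% × 80% = 16.8%.
Via Redfern → Ardent: 80% × 75% × 80% = 48%.
Direct stake: 5% = 5%.
Total: 16.8% + 48% + 5% = 69.8%.
Rounded: 69.80%.

69.80%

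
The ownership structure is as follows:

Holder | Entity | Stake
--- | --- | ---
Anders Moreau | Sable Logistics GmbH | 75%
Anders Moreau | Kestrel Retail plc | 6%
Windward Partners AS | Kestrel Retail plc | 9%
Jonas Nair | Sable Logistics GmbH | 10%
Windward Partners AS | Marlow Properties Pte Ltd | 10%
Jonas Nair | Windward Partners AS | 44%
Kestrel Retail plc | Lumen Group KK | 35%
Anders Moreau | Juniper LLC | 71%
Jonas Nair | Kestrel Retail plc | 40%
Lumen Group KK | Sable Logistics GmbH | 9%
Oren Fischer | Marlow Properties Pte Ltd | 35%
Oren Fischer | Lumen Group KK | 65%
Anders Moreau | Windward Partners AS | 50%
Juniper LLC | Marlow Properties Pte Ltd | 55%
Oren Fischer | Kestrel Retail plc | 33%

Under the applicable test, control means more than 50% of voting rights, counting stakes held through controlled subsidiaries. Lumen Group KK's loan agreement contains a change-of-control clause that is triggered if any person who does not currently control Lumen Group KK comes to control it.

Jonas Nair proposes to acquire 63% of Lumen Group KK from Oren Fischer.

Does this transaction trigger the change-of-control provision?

Yes

The purchase adds only to Jonas's holdings (Oren's stake shrinks), so Jonas is the only person who could newly come to control Lumen.
Jonas's largest direct stake is 44% in Windward, which does not meet the threshold, so Jonas controls no company.
Neither Jonas nor any entity Jonas controls holds any voting interest in Lumen.
So before the transaction, Jonas does not control Lumen.
After the purchase, Jonas holds 63% of Lumen directly, and Oren's stake falls to 2%.
Jonas holds 63% of Lumen, so Jonas controls Lumen.
Jonas did not control Lumen before and does after, so the clause is triggered.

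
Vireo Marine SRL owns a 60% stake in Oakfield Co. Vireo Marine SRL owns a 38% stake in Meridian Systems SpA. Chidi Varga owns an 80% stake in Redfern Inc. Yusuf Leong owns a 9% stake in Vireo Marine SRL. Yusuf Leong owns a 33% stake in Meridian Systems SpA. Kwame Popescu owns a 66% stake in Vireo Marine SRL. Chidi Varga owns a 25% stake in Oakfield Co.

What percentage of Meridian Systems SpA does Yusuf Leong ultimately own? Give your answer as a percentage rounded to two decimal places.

36.42%

Yusuf reaches Meridian along 2 paths.
Via Vireo: 9% × 38% = 3.42%.
Direct stake: 33% = 33%.
Total: 3.42% + 33% = 36.42%.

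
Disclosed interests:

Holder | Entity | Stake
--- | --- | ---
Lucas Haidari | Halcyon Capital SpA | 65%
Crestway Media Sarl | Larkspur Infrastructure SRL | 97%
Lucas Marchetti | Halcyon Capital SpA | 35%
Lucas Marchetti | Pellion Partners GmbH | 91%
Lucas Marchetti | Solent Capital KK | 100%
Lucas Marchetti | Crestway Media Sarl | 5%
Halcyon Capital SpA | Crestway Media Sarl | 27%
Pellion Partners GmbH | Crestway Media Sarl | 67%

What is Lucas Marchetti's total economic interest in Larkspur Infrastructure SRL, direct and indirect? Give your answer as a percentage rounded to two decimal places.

Lucas Marchetti reaches Larkspur along 3 paths.
Via Halcyon → Crestway: 35% × 27% × 97% = 9.1665%.
Via Pellion → Crestway: 91% × 67% × 97% = 59.1409%.
Via Crestway: 5% × 97% = 4.85%.
Total: 9.1665% + 59.1409% + 4.85% = 73.1574%.
Rounded: 73.16%.

73.16%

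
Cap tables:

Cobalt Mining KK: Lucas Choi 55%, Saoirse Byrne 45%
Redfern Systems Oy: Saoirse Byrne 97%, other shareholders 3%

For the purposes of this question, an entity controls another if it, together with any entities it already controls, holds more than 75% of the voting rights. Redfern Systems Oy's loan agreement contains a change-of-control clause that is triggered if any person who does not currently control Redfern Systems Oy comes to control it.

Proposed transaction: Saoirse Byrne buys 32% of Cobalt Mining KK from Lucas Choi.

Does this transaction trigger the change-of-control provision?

No

The purchase adds only to Saoirse's holdings (Lucas's stake shrinks), so Saoirse is the only person who could newly come to control Redfern.
Saoirse holds 97% of Redfern, so Saoirse controls Redfern.
So Saoirse already controls Redfern before the transaction.
After the purchase, Saoirse's direct stake in Cobalt rises to 45% + 32% = 77%, and Lucas's stake falls to 23%.
Saoirse controlled Redfern already, so this is not a new person acquiring control; every other person's position is unchanged or reduced.
No new person acquires control, so the clause is not triggered.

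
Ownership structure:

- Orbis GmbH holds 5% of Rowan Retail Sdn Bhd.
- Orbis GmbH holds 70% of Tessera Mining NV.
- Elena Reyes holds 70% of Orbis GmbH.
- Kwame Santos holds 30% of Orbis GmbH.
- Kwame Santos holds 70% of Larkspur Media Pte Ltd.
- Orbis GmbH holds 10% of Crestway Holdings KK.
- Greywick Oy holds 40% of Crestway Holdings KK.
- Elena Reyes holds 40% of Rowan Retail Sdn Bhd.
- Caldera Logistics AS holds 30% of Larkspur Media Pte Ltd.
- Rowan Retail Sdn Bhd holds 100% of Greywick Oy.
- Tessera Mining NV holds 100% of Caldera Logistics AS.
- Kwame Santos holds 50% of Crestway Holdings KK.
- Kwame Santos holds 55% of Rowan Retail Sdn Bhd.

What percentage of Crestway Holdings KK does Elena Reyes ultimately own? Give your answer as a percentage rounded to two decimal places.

24.40%

Elena reaches Crestway along 3 paths.
Via Rowan → Greywick: 40% × 100% × 40% = 16%.
Via Orbis → Rowan → Greywick: 70% × 5% × 100% × 40% = 1.4%.
Via Orbis: 70% × 10% = 7%.
Total: 16% + 1.4% + 7% = 24.4%.
Rounded: 24.40%.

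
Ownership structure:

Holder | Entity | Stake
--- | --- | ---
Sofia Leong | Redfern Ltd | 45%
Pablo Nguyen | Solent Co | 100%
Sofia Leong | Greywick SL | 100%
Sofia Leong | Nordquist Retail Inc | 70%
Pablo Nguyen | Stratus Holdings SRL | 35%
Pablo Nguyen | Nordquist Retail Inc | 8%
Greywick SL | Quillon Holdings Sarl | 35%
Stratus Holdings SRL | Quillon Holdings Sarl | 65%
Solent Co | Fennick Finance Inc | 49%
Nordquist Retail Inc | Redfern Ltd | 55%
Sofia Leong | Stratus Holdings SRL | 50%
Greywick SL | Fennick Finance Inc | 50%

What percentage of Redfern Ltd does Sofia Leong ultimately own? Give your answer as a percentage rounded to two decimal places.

Sofia reaches Redfern along 2 paths.
Direct stake: 45% = 45%.
Via Nordquist: 70% × 55% = 38.5%.
Total: 45% + 38.5% = 83.5%.
Rounded: 83.50%.

83.50%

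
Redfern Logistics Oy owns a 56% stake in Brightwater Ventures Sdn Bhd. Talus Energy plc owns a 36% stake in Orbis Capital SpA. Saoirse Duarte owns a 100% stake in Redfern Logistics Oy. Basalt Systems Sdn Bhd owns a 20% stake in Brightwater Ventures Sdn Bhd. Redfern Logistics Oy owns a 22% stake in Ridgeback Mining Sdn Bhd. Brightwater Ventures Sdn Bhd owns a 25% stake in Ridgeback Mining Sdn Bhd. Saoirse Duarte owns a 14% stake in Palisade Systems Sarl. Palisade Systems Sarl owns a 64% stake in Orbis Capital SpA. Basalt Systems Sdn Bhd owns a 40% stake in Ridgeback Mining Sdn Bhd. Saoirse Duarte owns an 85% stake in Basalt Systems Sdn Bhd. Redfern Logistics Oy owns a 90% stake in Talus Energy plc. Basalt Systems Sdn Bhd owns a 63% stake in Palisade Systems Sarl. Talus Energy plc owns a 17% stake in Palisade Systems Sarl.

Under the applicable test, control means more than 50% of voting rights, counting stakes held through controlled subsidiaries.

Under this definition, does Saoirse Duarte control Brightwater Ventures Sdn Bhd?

Yes

Saoirse holds 85% of Basalt, so Saoirse controls Basalt.
Saoirse holds 100% of Redfern, so Saoirse controls Redfern.
Redfern and Basalt together hold 56% + 20% = 76% of Brightwater, so Saoirse controls Brightwater.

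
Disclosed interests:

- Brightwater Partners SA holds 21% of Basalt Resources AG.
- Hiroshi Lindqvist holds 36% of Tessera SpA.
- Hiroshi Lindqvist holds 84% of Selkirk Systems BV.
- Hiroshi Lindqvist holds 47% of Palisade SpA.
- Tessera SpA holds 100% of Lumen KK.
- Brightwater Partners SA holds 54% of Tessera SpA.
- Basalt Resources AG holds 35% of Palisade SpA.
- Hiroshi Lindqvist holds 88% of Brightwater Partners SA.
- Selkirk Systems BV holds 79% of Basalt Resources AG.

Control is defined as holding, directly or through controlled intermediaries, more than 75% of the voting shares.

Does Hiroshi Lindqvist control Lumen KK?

Yes

Hiroshi holds 88% of Brightwater, so Hiroshi controls Brightwater.
Hiroshi and Brightwater together hold 36% + 54% = 90% of Tessera, so Hiroshi controls Tessera.
Tessera holds 100% of Lumen, so Hiroshi controls Lumen.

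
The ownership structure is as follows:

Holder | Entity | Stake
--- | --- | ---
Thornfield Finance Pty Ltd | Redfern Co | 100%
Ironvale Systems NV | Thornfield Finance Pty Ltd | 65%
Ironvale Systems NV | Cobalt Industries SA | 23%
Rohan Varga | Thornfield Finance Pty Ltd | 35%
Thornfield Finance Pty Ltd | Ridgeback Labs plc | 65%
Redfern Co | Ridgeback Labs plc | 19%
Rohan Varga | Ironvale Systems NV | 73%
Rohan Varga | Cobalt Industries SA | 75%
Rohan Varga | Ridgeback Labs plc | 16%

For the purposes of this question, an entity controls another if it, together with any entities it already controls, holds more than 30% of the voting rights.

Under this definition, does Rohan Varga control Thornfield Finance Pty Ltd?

Rohan holds 73% of Ironvale, so Rohan controls Ironvale.
Ironvale and Rohan together hold 65% + 35% = 100% of Thornfield, so Rohan controls Thornfield.

Yes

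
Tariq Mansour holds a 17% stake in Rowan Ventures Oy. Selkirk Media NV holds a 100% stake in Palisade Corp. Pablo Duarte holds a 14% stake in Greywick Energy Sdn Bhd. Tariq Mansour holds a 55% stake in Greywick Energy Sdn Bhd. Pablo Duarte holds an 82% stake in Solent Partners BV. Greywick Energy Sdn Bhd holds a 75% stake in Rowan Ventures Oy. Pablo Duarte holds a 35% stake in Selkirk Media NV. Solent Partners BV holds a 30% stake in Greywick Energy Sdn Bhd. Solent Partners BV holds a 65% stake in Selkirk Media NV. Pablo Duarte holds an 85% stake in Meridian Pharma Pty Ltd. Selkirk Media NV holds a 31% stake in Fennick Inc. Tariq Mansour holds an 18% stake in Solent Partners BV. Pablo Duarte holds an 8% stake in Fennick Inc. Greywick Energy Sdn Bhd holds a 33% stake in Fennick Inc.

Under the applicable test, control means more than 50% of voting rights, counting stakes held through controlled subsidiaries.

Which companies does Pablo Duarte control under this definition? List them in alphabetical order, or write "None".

Pablo holds 82% of Solent, so Pablo controls Solent.
Solent and Pablo together hold 65% + 35% = 100% of Selkirk, so Pablo controls Selkirk.
Selkirk holds 100% of Palisade, so Pablo controls Palisade.
Pablo holds 85% of Meridian, so Pablo controls Meridian.
No other company's threshold is met.

Meridian Pharma Pty Ltd, Palisade Corp, Selkirk Media NV, Solent Partners BV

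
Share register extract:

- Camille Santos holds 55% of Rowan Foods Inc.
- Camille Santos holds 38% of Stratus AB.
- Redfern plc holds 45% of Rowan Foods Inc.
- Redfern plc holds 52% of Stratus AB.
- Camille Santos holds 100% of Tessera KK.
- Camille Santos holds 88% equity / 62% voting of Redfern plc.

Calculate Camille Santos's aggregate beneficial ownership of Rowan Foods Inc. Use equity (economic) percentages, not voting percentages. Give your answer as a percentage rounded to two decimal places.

Camille reaches Rowan along 2 paths.
Direct stake: 55% = 55%.
Via Redfern: 88% × 45% = 39.6%.
Total: 55% + 39.6% = 94.6%.
Rounded: 94.60%.

94.60%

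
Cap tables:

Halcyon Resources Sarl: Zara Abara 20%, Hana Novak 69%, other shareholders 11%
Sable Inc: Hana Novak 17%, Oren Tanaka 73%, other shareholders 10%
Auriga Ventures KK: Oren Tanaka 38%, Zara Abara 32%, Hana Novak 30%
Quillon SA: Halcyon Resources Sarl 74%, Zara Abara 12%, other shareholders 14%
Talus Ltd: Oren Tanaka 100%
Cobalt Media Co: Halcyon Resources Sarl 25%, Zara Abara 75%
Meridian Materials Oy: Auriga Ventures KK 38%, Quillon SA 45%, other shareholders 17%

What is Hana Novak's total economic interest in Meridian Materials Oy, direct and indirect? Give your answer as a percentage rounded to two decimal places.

Hana reaches Meridian along 2 paths.
Via Auriga: 30% × 38% = 11.4%.
Via Halcyon → Quillon: 69% × 74% × 45% = 22.977%.
Total: 11.4% + 22.977% = 34.377%.
Rounded: 34.38%.

34.38%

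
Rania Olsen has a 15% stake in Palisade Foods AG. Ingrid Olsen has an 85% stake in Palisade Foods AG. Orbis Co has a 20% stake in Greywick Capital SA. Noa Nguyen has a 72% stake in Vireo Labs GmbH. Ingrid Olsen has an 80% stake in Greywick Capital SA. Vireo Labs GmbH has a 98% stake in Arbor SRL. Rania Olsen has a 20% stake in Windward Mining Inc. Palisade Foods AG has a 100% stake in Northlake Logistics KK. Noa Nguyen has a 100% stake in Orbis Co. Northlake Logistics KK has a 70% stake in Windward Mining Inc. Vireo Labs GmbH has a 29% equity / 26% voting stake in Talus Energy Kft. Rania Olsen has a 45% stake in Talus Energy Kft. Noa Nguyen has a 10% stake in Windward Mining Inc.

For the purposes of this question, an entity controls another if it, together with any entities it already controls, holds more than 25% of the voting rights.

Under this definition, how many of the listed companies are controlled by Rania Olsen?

1

Rania holds 45% of Talus, so Rania controls Talus.
No other company's threshold is met.
Rania controls 1 company.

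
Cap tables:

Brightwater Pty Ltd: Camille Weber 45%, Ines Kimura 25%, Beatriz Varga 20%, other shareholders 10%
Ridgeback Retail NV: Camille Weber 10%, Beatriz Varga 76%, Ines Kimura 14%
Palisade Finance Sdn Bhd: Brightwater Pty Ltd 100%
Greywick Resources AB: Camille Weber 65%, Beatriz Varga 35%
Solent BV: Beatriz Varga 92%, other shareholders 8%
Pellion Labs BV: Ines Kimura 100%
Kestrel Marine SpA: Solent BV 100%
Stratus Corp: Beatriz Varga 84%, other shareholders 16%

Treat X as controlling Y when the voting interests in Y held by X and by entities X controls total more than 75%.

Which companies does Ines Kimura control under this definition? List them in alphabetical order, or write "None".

Ines holds 100% of Pellion, so Ines controls Pellion.
No other company's threshold is met.

Pellion Labs BV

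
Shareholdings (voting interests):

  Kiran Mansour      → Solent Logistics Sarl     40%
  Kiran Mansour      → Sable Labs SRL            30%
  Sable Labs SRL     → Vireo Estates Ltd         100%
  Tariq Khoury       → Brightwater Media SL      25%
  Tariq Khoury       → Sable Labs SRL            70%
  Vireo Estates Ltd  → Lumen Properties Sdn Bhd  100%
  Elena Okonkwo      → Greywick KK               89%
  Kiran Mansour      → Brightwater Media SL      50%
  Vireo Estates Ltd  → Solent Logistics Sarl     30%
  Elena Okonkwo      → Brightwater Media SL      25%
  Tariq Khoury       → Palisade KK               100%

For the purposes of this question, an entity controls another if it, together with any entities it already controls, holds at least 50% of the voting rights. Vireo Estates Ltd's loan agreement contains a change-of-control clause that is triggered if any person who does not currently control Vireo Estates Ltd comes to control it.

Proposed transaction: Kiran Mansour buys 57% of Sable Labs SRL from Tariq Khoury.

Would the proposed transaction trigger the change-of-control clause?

Yes

The purchase adds only to Kiran's holdings (Tariq's stake shrinks), so Kiran is the only person who could newly come to control Vireo.
Kiran holds 50% of Brightwater, so Kiran controls Brightwater.
Neither Kiran nor any entity Kiran controls holds any voting interest in Vireo.
So before the transaction, Kiran does not control Vireo.
After the purchase, Kiran's direct stake in Sable rises to 30% + 57% = 87%, and Tariq's stake falls to 13%.
Kiran holds 87% of Sable, so Kiran controls Sable.
Sable holds 100% of Vireo, so Kiran controls Vireo.
Kiran did not control Vireo before and does after, so the clause is triggered.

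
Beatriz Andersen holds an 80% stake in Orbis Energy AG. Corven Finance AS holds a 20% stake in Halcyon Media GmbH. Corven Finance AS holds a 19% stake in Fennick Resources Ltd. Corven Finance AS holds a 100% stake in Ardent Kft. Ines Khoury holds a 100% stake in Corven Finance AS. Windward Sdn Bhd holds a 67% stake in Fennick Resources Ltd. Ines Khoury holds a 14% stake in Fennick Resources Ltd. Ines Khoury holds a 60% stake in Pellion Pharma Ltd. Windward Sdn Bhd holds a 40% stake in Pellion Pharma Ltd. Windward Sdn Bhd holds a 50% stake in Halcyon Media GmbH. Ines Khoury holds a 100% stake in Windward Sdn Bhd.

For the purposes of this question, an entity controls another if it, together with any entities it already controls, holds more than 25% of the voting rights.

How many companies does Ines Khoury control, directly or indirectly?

6

Ines holds 100% of Windward, so Ines controls Windward.
Ines holds 100% of Corven, so Ines controls Corven.
Ines and Windward together hold 60% + 40% = 100% of Pellion, so Ines controls Pellion.
Windward and Ines and Corven together hold 67% + 14% + 19% = 100% of Fennick, so Ines controls Fennick.
Windward and Corven together hold 50% + 20% = 70% of Halcyon, so Ines controls Halcyon.
Corven holds 100% of Ardent, so Ines controls Ardent.
No other company's threshold is met.
Ines controls 6 companies.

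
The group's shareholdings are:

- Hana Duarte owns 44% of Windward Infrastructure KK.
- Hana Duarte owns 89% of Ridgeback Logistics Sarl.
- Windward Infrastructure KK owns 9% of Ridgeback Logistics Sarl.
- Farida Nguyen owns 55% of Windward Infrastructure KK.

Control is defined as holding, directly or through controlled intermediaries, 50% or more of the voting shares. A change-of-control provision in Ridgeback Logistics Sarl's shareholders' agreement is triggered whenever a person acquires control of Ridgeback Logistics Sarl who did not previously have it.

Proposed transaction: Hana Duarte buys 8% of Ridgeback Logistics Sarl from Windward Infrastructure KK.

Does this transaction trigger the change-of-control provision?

No

The purchase adds only to Hana's holdings (Windward's stake shrinks), so Hana is the only person who could newly come to control Ridgeback.
Hana holds 89% of Ridgeback, so Hana controls Ridgeback.
So Hana already controls Ridgeback before the transaction.
After the purchase, Hana's direct stake in Ridgeback rises to 89% + 8% = 97%, and Windward's stake falls to 1%.
Hana controlled Ridgeback already, so this is not a new person acquiring control; every other person's position is unchanged or reduced.
No new person acquires control, so the clause is not triggered.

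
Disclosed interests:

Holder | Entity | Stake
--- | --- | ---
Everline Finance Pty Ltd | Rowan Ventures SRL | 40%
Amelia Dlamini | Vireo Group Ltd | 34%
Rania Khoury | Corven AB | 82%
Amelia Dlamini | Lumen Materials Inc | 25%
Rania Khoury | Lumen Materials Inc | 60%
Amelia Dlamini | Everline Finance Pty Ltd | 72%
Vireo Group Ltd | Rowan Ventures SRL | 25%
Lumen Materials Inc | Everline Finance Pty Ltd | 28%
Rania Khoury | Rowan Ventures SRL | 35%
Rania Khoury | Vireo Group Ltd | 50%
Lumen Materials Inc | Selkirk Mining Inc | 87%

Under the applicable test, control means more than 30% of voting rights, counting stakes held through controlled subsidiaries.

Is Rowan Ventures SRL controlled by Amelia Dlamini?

Yes

Amelia holds 34% of Vireo, so Amelia controls Vireo.
Amelia holds 72% of Everline, so Amelia controls Everline.
Vireo and Everline together hold 25% + 40% = 65% of Rowan, so Amelia controls Rowan.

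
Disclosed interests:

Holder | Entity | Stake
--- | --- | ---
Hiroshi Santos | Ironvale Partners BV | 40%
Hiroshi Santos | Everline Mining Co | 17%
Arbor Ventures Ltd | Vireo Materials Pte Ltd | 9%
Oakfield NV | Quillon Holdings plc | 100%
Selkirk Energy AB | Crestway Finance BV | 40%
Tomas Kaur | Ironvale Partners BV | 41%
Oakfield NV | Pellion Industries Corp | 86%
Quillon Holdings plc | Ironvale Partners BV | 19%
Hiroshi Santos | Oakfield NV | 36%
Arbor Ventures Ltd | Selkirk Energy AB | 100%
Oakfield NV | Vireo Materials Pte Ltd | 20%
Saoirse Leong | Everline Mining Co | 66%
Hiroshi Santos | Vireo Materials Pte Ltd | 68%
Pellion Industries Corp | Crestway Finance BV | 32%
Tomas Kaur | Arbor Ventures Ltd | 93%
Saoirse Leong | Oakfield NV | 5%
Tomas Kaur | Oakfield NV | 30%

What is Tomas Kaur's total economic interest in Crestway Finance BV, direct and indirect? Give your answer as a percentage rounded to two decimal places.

45.46%

Tomas reaches Crestway along 2 paths.
Via Arbor → Selkirk: 93% × 100% × 40% = 37.2%.
Via Oakfield → Pellion: 30% × 86% × 32% = 8.256%.
Total: 37.2% + 8.256% = 45.456%.
Rounded: 45.46%.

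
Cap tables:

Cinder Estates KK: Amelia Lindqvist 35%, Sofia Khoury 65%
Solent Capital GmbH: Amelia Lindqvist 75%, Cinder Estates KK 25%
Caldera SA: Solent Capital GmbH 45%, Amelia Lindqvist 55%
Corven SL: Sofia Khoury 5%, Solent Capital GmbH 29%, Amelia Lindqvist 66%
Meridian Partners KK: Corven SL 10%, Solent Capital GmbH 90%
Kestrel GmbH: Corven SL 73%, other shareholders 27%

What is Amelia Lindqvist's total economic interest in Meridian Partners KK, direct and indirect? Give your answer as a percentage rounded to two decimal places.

Amelia reaches Meridian along 5 paths.
Via Solent → Corven: 75% × 29% × 10% = 2.175%.
Via Cinder → Solent → Corven: 35% × 25% × 29% × 10% = 0.25375%.
Via Corven: 66% × 10% = 6.6%.
Via Solent: 75% × 90% = 67.5%.
Via Cinder → Solent: 35% × 25% × 90% = 7.875%.
Total: 2.175% + 0.25375% + 6.6% + 67.5% + 7.875% = 84.40375%.
Rounded: 84.40%.

84.40%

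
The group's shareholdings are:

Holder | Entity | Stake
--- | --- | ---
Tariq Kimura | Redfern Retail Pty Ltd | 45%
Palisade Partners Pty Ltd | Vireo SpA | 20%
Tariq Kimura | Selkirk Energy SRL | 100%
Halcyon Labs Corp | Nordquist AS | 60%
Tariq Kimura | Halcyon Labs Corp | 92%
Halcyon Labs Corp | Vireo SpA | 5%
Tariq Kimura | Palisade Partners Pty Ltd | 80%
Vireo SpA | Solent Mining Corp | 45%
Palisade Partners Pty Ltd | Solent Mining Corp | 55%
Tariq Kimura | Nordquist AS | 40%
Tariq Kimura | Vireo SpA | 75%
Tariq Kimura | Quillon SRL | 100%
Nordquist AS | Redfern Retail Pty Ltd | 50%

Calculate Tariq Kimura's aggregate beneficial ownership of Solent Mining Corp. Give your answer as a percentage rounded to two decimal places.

Tariq reaches Solent along 4 paths.
Via Palisade: 80% × 55% = 44%.
Via Halcyon → Vireo: 92% × 5% × 45% = 2.07%.
Via Vireo: 75% × 45% = 33.75%.
Via Palisade → Vireo: 80% × 20% × 45% = 7.2%.
Total: 44% + 2.07% + 33.75% + 7.2% = 87.02%.

87.02%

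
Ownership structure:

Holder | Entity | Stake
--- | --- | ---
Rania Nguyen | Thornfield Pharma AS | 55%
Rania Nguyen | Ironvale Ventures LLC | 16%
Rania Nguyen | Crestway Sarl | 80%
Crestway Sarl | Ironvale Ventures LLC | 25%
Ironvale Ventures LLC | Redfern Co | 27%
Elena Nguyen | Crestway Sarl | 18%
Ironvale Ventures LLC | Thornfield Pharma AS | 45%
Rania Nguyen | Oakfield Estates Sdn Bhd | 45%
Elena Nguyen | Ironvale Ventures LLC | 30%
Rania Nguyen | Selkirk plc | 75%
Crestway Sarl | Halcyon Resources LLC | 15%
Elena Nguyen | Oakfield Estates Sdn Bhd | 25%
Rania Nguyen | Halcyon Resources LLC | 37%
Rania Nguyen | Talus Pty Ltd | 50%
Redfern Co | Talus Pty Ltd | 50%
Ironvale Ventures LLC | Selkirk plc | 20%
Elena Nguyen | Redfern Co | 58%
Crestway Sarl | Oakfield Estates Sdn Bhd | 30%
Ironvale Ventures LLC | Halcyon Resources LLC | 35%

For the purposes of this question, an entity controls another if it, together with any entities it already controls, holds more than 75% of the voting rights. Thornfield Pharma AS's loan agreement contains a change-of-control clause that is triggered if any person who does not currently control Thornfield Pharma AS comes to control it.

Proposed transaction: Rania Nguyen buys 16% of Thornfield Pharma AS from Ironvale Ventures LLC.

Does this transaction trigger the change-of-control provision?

The purchase adds only to Rania's holdings (Ironvale's stake shrinks), so Rania is the only person who could newly come to control Thornfield.
Rania holds 80% of Crestway, so Rania controls Crestway.
In Thornfield, Rania's side holds only 55%, not > 75%.
So before the transaction, Rania does not control Thornfield.
After the purchase, Rania's direct stake in Thornfield rises to 55% + 16% = 71%, and Ironvale's stake falls to 29%.
After the transaction, Rania's side holds 71% of Thornfield, not > 75%, so Rania still does not control Thornfield.
No new person acquires control, so the clause is not triggered.

No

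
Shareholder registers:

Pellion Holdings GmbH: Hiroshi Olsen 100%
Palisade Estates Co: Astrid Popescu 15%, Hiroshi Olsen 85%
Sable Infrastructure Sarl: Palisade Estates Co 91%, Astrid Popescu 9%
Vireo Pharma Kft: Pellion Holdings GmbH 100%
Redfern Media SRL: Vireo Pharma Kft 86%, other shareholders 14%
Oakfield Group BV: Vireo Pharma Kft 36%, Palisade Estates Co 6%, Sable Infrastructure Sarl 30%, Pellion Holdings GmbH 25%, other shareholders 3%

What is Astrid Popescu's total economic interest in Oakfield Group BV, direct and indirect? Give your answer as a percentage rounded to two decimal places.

7.70%

Astrid reaches Oakfield along 3 paths.
Via Palisade: 15% × 6% = 0.9%.
Via Palisade → Sable: 15% × 91% × 30% = 4.095%.
Via Sable: 9% × 30% = 2.7%.
Total: 0.9% + 4.095% + 2.7% = 7.695%.
Rounded: 7.70%.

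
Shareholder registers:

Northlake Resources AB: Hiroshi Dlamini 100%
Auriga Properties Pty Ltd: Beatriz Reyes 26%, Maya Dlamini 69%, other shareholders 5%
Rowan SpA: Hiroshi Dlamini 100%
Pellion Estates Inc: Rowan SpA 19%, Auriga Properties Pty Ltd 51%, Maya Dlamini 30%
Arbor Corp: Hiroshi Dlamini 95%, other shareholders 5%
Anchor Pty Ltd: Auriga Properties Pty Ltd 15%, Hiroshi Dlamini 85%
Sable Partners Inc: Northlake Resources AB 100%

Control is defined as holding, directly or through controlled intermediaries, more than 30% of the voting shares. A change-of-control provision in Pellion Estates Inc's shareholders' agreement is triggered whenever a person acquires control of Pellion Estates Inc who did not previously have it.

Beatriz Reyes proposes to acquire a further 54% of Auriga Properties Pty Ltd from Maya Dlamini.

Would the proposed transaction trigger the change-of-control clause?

Yes

The purchase adds only to Beatriz's holdings (Maya's stake shrinks), so Beatriz is the only person who could newly come to control Pellion.
Beatriz's largest direct stake is 26% in Auriga, which does not meet the threshold, so Beatriz controls no company.
Neither Beatriz nor any entity Beatriz controls holds any voting interest in Pellion.
So before the transaction, Beatriz does not control Pellion.
After the purchase, Beatriz's direct stake in Auriga rises to 26% + 54% = 80%, and Maya's stake falls to 15%.
Beatriz holds 80% of Auriga, so Beatriz controls Auriga.
Auriga holds 51% of Pellion, so Beatriz controls Pellion.
Beatriz did not control Pellion before and does after, so the clause is triggered.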